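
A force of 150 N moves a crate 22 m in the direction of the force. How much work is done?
W = F·d = (150)(22) = 3300 J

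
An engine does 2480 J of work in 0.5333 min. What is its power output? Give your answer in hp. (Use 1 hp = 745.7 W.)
Convert to SI: W = 2480.0 J, t = 31.998 s
P = W/t = 2480.0/31.998 = 77.5048 W = 0.1039 hp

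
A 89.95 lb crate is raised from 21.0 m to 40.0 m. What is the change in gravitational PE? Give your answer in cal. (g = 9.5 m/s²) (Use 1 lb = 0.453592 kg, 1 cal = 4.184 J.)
Convert to SI: m = 40.8006 kg, Δh = 19.0 m
ΔPE = mgΔh = (40.8006)(9.5)(19.0) = 7364.51 J = 1760 cal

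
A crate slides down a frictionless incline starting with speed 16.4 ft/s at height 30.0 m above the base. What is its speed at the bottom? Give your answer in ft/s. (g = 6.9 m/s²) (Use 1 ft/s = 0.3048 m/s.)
Convert to SI: v₀ = 4.99872 m/s, h = 30.0 m
½mv₀² + mgh = ½mv² ⇒ v = √(v₀² + 2gh) = √(4.99872² + 2·6.9·30.0) = 20.952 m/s = 68.74 ft/s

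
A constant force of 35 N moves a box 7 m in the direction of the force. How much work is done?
W = F·d = (35)(7) = 245.0 J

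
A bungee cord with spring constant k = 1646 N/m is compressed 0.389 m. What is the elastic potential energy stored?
PE = ½kx² = ½(1646)(0.389)² = 124.5 J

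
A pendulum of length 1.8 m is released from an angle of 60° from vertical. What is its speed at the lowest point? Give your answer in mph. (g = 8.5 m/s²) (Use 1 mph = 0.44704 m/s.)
h = L(1 − cosθ) = 1.8(1 − cos60°) = 0.9 m
v = √(2gh) = √(2·8.5·0.9) = 3.91152 m/s = 8.75 mph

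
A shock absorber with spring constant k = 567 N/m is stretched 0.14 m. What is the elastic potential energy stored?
PE = ½kx² = ½(567)(0.14)² = 5.557 J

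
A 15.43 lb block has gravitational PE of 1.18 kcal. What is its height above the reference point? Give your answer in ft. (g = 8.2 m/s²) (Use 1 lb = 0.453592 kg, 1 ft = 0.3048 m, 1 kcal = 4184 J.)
Convert to SI: m = 6.99892 kg, PE = 4937.12 J
h = PE/(mg) = 4937.12/(6.99892·8.2) = 86.0258 m = 282.2 ft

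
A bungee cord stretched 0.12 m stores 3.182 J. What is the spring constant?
k = 2·PE/x² = 2·3.182/(0.12)² = 441.9 N/m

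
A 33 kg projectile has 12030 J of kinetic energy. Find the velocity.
v = √(2·KE/m) = √(2·12030/33) = 27.0 m/s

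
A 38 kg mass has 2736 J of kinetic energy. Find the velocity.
v = √(2·KE/m) = √(2·2736/38) = 12.0 m/s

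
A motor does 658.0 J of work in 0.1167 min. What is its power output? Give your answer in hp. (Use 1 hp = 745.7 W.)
Convert to SI: W = 658.0 J, t = 7.002 s
P = W/t = 658.0/7.002 = 93.9732 W = 0.126 hp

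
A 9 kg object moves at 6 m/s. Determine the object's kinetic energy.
KE = ½mv² = ½(9)(6)² = 162.0 J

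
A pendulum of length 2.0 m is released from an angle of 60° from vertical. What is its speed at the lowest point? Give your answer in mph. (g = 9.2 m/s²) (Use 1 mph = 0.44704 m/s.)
h = L(1 − cosθ) = 2.0(1 − cos60°) = 1.0 m
v = √(2gh) = √(2·9.2·1.0) = 4.28952 m/s = 9.595 mph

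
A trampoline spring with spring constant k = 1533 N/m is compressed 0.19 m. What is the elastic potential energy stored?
PE = ½kx² = ½(1533)(0.19)² = 27.67 J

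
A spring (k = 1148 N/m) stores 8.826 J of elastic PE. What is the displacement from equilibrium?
x = √(2·PE/k) = √(2·8.826/1148) = 0.124 m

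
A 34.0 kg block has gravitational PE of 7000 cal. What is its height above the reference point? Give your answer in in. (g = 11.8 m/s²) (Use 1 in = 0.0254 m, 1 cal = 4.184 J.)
Convert to SI: m = 34.0 kg, PE = 29288.0 J
h = PE/(mg) = 29288.0/(34.0·11.8) = 73.001 m = 2874 in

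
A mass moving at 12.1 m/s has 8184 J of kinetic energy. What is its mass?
m = 2·KE/v² = 2·8184/(12.1)² = 111.8 kg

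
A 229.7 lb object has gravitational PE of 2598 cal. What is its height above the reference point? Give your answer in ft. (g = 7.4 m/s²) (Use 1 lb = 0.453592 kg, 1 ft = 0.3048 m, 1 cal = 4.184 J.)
Convert to SI: m = 104.19 kg, PE = 10870.0 J
h = PE/(mg) = 10870.0/(104.19·7.4) = 14.0985 m = 46.25 ft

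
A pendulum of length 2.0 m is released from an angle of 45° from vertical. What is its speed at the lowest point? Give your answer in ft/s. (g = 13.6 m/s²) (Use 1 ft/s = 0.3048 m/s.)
h = L(1 − cosθ) = 2.0(1 − cos45°) = 0.585786 m
v = √(2gh) = √(2·13.6·0.585786) = 3.99167 m/s = 13.1 ft/s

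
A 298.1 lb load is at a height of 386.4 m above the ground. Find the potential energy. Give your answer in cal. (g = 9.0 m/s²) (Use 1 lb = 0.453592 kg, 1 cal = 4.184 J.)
Convert to SI: m = 135.216 kg, h = 386.4 m
PE = mgh = (135.216)(9.0)(386.4) = 470226 J = 112400 cal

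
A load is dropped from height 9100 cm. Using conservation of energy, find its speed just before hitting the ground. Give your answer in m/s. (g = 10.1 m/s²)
Convert to SI: h = 91.0 m
mgh = ½mv² ⇒ v = √(2gh) = √(2·10.1·91.0) = 42.87 m/s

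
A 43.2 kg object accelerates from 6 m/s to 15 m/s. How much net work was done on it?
W = ΔKE = ½m(v₂² − v₁²) = ½(43.2)(15² − 6²) = 4082.4 J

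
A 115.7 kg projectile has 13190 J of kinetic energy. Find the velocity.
v = √(2·KE/m) = √(2·13190/115.7) = 15.1 m/s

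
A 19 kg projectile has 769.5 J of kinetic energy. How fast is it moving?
v = √(2·KE/m) = √(2·769.5/19) = 9.0 m/s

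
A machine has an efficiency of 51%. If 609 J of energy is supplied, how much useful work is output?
W_out = η·W_in = 0.51·609 = 310.59 J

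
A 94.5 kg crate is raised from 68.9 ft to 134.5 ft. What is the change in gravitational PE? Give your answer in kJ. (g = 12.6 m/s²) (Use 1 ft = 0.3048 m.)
Convert to SI: m = 94.5 kg, Δh = 19.9949 m
ΔPE = mgΔh = (94.5)(12.6)(19.9949) = 23807.9 J = 23.81 kJ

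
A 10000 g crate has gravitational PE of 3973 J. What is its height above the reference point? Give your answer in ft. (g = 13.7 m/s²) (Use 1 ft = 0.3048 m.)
Convert to SI: m = 10.0 kg, PE = 3973.0 J
h = PE/(mg) = 3973.0/(10.0·13.7) = 29.0 m = 95.14 ft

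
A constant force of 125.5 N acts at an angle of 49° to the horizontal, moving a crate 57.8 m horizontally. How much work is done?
W = F·d·cosθ = (125.5)(57.8)cos(49°) = 4759 J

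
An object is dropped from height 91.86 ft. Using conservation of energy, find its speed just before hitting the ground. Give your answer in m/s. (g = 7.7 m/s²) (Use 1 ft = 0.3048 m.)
Convert to SI: h = 27.9989 m
mgh = ½mv² ⇒ v = √(2gh) = √(2·7.7·27.9989) = 20.76 m/s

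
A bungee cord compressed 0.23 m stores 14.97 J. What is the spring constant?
k = 2·PE/x² = 2·14.97/(0.23)² = 566.0 N/m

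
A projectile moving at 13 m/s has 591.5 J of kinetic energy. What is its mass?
m = 2·KE/v² = 2·591.5/(13)² = 7.0 kg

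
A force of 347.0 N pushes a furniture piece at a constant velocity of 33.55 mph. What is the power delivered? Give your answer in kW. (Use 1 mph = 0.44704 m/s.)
Convert to SI: F = 347.0 N, v = 14.9982 m/s
P = Fv = (347.0)(14.9982) = 5204.37 W = 5.204 kW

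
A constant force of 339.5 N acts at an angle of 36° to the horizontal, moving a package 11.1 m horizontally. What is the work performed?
W = F·d·cosθ = (339.5)(11.1)cos(36°) = 3049 J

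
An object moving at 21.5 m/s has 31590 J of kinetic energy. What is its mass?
m = 2·KE/v² = 2·31590/(21.5)² = 136.7 kg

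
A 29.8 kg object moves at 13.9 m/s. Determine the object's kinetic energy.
KE = ½mv² = ½(29.8)(13.9)² = 2879 J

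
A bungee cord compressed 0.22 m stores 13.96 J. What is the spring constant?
k = 2·PE/x² = 2·13.96/(0.22)² = 576.9 N/m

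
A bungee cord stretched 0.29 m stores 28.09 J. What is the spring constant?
k = 2·PE/x² = 2·28.09/(0.29)² = 668.0 N/m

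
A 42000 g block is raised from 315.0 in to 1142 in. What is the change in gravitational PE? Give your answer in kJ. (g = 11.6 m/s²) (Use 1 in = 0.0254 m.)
Convert to SI: m = 42.0 kg, Δh = 21.0058 m
ΔPE = mgΔh = (42.0)(11.6)(21.0058) = 10234.0 J = 10.23 kJ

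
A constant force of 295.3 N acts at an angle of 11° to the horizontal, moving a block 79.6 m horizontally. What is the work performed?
W = F·d·cosθ = (295.3)(79.6)cos(11°) = 23070 J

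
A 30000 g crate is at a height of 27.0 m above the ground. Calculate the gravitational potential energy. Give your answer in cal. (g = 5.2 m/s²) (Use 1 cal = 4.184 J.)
Convert to SI: m = 30.0 kg, h = 27.0 m
PE = mgh = (30.0)(5.2)(27.0) = 4212.0 J = 1007 cal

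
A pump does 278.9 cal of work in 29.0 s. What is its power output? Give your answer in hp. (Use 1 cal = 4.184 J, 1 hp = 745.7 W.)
Convert to SI: W = 1166.92 J, t = 29.0 s
P = W/t = 1166.92/29.0 = 40.2385 W = 0.05396 hp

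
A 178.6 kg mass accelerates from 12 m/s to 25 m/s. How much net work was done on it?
W = ΔKE = ½m(v₂² − v₁²) = ½(178.6)(25² − 12²) = 42953.3 J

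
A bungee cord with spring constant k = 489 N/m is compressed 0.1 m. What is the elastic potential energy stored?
PE = ½kx² = ½(489)(0.1)² = 2.445 J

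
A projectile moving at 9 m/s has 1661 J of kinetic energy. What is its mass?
m = 2·KE/v² = 2·1661/(9)² = 41.01 kg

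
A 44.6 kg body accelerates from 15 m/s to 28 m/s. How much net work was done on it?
W = ΔKE = ½m(v₂² − v₁²) = ½(44.6)(28² − 15²) = 12465.7 J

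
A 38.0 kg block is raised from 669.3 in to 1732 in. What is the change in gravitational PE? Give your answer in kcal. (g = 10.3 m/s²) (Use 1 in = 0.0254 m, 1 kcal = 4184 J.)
Convert to SI: m = 38.0 kg, Δh = 26.9926 m
ΔPE = mgΔh = (38.0)(10.3)(26.9926) = 10564.9 J = 2.525 kcal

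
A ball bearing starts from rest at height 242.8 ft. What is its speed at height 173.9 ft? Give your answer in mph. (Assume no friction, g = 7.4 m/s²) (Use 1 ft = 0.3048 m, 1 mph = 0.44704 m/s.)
Convert to SI: h₁−h₂ = 21.0007 m
mgh₁ = mgh₂ + ½mv² ⇒ v = √(2g(h₁−h₂)) = √(2·7.4·21.0007) = 17.6298 m/s = 39.44 mph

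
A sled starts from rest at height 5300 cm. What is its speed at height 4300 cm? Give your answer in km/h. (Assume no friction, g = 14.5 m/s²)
Convert to SI: h₁−h₂ = 10.0 m
mgh₁ = mgh₂ + ½mv² ⇒ v = √(2g(h₁−h₂)) = √(2·14.5·10.0) = 17.0294 m/s = 61.31 km/h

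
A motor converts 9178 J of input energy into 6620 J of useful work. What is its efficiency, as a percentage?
η = W_out/W_in = 6620/9178 = 72.13%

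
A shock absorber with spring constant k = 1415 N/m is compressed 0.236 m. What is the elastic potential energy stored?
PE = ½kx² = ½(1415)(0.236)² = 39.4 J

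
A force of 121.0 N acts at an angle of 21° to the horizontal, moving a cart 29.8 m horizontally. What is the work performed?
W = F·d·cosθ = (121.0)(29.8)cos(21°) = 3366 J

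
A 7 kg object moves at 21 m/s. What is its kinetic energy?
KE = ½mv² = ½(7)(21)² = 1543.5 J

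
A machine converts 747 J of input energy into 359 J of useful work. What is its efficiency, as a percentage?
η = W_out/W_in = 359/747 = 48.06%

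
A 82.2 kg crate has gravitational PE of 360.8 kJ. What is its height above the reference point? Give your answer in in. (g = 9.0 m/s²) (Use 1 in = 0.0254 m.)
Convert to SI: m = 82.2 kg, PE = 360800 J
h = PE/(mg) = 360800/(82.2·9.0) = 487.699 m = 19200 in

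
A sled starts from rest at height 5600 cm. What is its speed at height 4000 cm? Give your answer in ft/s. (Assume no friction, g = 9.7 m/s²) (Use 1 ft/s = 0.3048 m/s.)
Convert to SI: h₁−h₂ = 16.0 m
mgh₁ = mgh₂ + ½mv² ⇒ v = √(2g(h₁−h₂)) = √(2·9.7·16.0) = 17.6182 m/s = 57.8 ft/s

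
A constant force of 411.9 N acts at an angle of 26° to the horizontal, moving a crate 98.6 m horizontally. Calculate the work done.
W = F·d·cosθ = (411.9)(98.6)cos(26°) = 36500 J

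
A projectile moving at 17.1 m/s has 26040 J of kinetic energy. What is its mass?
m = 2·KE/v² = 2·26040/(17.1)² = 178.1 kg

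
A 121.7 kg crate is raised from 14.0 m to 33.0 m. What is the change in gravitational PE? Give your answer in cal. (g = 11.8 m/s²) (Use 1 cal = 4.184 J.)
ΔPE = mgΔh = (121.7)(11.8)(19.0) = 27285.1 J = 6521 cal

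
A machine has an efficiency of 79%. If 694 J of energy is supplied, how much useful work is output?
W_out = η·W_in = 0.79·694 = 548.26 J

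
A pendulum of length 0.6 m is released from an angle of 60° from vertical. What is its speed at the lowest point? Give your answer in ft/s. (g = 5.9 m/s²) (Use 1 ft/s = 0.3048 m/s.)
h = L(1 − cosθ) = 0.6(1 − cos60°) = 0.3 m
v = √(2gh) = √(2·5.9·0.3) = 1.88149 m/s = 6.173 ft/s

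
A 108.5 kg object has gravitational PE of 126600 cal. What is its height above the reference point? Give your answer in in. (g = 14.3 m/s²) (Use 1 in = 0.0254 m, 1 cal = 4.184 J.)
Convert to SI: m = 108.5 kg, PE = 529694 J
h = PE/(mg) = 529694/(108.5·14.3) = 341.397 m = 13440 in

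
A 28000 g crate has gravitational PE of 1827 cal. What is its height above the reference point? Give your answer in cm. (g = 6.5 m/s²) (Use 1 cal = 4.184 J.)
Convert to SI: m = 28.0 kg, PE = 7644.17 J
h = PE/(mg) = 7644.17/(28.0·6.5) = 42.0009 m = 4200 cm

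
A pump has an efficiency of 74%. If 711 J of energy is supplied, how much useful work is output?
W_out = η·W_in = 0.74·711 = 526.14 J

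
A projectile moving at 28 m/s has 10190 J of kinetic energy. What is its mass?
m = 2·KE/v² = 2·10190/(28)² = 25.99 kg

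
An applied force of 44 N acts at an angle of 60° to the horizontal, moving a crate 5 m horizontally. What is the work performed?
W = F·d·cosθ = (44)(5)cos(60°) = 110.0 J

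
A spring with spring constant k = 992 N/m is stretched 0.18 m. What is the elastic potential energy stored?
PE = ½kx² = ½(992)(0.18)² = 16.07 J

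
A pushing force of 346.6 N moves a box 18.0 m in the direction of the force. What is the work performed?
W = F·d = (346.6)(18.0) = 6239 J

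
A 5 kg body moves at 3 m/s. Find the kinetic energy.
KE = ½mv² = ½(5)(3)² = 22.5 J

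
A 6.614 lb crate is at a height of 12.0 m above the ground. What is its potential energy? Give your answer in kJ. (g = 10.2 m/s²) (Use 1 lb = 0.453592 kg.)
Convert to SI: m = 3.00006 kg, h = 12.0 m
PE = mgh = (3.00006)(10.2)(12.0) = 367.207 J = 0.3672 kJ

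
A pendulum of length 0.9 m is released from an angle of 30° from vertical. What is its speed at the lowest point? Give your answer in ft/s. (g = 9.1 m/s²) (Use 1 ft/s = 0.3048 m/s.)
h = L(1 − cosθ) = 0.9(1 − cos30°) = 0.120577 m
v = √(2gh) = √(2·9.1·0.120577) = 1.48139 m/s = 4.86 ft/s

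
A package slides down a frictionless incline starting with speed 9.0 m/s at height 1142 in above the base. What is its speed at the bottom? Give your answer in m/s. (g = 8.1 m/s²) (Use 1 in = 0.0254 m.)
Convert to SI: v₀ = 9.0 m/s, h = 29.0068 m
½mv₀² + mgh = ½mv² ⇒ v = √(v₀² + 2gh) = √(9.0² + 2·8.1·29.0068) = 23.47 m/s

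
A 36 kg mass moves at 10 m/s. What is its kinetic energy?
KE = ½mv² = ½(36)(10)² = 1800.0 J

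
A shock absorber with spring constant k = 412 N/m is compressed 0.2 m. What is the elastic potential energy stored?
PE = ½kx² = ½(412)(0.2)² = 8.24 J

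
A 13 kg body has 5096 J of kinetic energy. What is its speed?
v = √(2·KE/m) = √(2·5096/13) = 28.0 m/s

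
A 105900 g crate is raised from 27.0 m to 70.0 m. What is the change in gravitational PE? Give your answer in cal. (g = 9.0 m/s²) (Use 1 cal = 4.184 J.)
Convert to SI: m = 105.9 kg, Δh = 43.0 m
ΔPE = mgΔh = (105.9)(9.0)(43.0) = 40983.3 J = 9795 cal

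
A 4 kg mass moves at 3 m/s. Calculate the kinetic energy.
KE = ½mv² = ½(4)(3)² = 18.0 J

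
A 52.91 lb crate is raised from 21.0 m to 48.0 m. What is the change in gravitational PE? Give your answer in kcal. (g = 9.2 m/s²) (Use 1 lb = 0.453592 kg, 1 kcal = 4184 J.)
Convert to SI: m = 23.9996 kg, Δh = 27.0 m
ΔPE = mgΔh = (23.9996)(9.2)(27.0) = 5961.49 J = 1.425 kcal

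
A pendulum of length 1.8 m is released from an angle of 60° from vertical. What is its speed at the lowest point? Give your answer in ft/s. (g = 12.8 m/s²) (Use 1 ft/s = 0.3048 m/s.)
h = L(1 − cosθ) = 1.8(1 − cos60°) = 0.9 m
v = √(2gh) = √(2·12.8·0.9) = 4.8 m/s = 15.75 ft/s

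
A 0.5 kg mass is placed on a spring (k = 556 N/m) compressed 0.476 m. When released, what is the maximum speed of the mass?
½kx² = ½mv² ⇒ v = x√(k/m) = (0.476)√(556/0.5) = 15.87 m/s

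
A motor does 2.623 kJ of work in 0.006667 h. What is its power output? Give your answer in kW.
Convert to SI: W = 2623.0 J, t = 24.0012 s
P = W/t = 2623.0/24.0012 = 109.286 W = 0.1093 kW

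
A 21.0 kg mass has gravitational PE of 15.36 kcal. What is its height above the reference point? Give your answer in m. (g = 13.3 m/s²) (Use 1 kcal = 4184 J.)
Convert to SI: m = 21.0 kg, PE = 64266.2 J
h = PE/(mg) = 64266.2/(21.0·13.3) = 230.1 m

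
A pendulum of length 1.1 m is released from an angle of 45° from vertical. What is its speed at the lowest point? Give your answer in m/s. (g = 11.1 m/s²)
h = L(1 − cosθ) = 1.1(1 − cos45°) = 0.322183 m
v = √(2gh) = √(2·11.1·0.322183) = 2.674 m/s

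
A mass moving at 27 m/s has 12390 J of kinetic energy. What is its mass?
m = 2·KE/v² = 2·12390/(27)² = 33.99 kg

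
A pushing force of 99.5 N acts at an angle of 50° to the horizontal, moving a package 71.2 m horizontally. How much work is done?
W = F·d·cosθ = (99.5)(71.2)cos(50°) = 4554 J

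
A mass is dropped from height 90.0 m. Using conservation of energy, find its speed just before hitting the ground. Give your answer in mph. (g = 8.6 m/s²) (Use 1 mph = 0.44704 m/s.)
mgh = ½mv² ⇒ v = √(2gh) = √(2·8.6·90.0) = 39.3446 m/s = 88.01 mph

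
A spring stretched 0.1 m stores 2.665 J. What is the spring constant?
k = 2·PE/x² = 2·2.665/(0.1)² = 533.0 N/m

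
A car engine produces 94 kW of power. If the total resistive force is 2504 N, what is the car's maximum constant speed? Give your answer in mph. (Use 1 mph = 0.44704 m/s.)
P = Fv ⇒ v = P/F = 94000 W/2504.0 N = 37.5399 m/s = 83.97 mph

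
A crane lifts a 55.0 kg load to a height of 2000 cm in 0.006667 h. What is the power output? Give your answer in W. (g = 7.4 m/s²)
Convert to SI: m = 55.0 kg, h = 20.0 m, t = 24.0012 s
P = mgh/t = (55.0)(7.4)(20.0)/24.0012 = 339.1 W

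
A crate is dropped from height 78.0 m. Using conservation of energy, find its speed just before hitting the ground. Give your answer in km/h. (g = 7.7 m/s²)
mgh = ½mv² ⇒ v = √(2gh) = √(2·7.7·78.0) = 34.6583 m/s = 124.8 km/h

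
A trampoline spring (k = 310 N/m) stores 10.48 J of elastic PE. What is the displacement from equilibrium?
x = √(2·PE/k) = √(2·10.48/310) = 0.26 m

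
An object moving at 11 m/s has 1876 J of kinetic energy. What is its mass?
m = 2·KE/v² = 2·1876/(11)² = 31.01 kg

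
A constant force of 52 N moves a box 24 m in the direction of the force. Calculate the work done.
W = F·d = (52)(24) = 1248 J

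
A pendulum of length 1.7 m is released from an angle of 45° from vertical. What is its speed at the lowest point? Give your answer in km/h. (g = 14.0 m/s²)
h = L(1 − cosθ) = 1.7(1 − cos45°) = 0.497918 m
v = √(2gh) = √(2·14.0·0.497918) = 3.73386 m/s = 13.44 km/h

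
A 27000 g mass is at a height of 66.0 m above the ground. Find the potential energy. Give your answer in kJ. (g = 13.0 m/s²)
Convert to SI: m = 27.0 kg, h = 66.0 m
PE = mgh = (27.0)(13.0)(66.0) = 23166.0 J = 23.17 kJ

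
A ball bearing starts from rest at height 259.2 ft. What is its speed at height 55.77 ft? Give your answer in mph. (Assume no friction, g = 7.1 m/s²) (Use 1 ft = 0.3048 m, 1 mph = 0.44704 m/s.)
Convert to SI: h₁−h₂ = 62.0055 m
mgh₁ = mgh₂ + ½mv² ⇒ v = √(2g(h₁−h₂)) = √(2·7.1·62.0055) = 29.6728 m/s = 66.38 mph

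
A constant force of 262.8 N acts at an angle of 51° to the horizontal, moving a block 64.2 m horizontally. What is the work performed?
W = F·d·cosθ = (262.8)(64.2)cos(51°) = 10620 J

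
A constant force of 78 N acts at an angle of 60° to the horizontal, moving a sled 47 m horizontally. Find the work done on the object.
W = F·d·cosθ = (78)(47)cos(60°) = 1833 J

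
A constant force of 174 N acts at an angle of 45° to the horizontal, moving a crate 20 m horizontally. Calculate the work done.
W = F·d·cosθ = (174)(20)cos(45°) = 2461 J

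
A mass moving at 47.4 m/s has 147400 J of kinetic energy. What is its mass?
m = 2·KE/v² = 2·147400/(47.4)² = 131.2 kg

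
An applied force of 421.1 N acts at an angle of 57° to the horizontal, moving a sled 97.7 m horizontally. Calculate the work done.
W = F·d·cosθ = (421.1)(97.7)cos(57°) = 22410 J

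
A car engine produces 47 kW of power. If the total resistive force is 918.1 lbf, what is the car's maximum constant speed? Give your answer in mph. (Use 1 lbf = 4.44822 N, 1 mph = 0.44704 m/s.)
Convert to SI: F = 4083.91 N
P = Fv ⇒ v = P/F = 47000 W/4083.91 N = 11.5086 m/s = 25.74 mph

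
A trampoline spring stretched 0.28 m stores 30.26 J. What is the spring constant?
k = 2·PE/x² = 2·30.26/(0.28)² = 771.9 N/m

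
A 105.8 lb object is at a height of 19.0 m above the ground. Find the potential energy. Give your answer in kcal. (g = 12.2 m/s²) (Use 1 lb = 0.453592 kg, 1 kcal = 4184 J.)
Convert to SI: m = 47.99 kg, h = 19.0 m
PE = mgh = (47.99)(12.2)(19.0) = 11124.1 J = 2.659 kcal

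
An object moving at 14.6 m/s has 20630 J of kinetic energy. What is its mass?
m = 2·KE/v² = 2·20630/(14.6)² = 193.6 kg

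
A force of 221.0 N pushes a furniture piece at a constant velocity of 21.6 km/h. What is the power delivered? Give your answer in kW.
Convert to SI: F = 221.0 N, v = 6.0 m/s
P = Fv = (221.0)(6.0) = 1326.0 W = 1.326 kW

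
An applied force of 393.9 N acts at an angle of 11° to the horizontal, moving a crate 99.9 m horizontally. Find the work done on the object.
W = F·d·cosθ = (393.9)(99.9)cos(11°) = 38630 J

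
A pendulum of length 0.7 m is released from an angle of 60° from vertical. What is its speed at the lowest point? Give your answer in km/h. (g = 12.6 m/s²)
h = L(1 − cosθ) = 0.7(1 − cos60°) = 0.35 m
v = √(2gh) = √(2·12.6·0.35) = 2.96985 m/s = 10.69 km/h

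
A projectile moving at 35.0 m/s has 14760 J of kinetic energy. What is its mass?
m = 2·KE/v² = 2·14760/(35.0)² = 24.1 kg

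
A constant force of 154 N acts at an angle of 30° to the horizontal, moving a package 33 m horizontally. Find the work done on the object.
W = F·d·cosθ = (154)(33)cos(30°) = 4401 J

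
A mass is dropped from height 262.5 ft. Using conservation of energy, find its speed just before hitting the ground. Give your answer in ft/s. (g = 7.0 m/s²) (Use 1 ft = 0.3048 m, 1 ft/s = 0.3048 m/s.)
Convert to SI: h = 80.01 m
mgh = ½mv² ⇒ v = √(2gh) = √(2·7.0·80.01) = 33.4685 m/s = 109.8 ft/s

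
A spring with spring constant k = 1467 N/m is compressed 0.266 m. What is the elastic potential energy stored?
PE = ½kx² = ½(1467)(0.266)² = 51.9 J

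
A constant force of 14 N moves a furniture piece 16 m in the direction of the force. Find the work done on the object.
W = F·d = (14)(16) = 224.0 J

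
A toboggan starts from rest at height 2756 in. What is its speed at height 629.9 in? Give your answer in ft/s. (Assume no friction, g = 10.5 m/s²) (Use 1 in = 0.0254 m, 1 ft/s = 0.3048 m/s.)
Convert to SI: h₁−h₂ = 54.0029 m
mgh₁ = mgh₂ + ½mv² ⇒ v = √(2g(h₁−h₂)) = √(2·10.5·54.0029) = 33.6758 m/s = 110.5 ft/s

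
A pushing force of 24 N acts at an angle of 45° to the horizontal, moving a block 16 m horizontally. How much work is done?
W = F·d·cosθ = (24)(16)cos(45°) = 271.5 J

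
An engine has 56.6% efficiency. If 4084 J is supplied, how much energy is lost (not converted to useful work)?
W_lost = W_in(1 − η) = 4084·(1 − 0.566) = 1772 J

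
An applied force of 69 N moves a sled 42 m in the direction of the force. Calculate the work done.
W = F·d = (69)(42) = 2898 J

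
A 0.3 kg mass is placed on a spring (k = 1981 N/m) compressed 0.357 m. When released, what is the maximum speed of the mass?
½kx² = ½mv² ⇒ v = x√(k/m) = (0.357)√(1981/0.3) = 29.01 m/s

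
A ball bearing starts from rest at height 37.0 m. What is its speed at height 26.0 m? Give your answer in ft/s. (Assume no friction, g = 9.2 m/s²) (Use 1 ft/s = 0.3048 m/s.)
mgh₁ = mgh₂ + ½mv² ⇒ v = √(2g(h₁−h₂)) = √(2·9.2·11.0) = 14.2267 m/s = 46.68 ft/s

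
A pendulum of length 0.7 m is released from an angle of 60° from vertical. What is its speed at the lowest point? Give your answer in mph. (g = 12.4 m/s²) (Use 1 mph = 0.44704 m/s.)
h = L(1 − cosθ) = 0.7(1 − cos60°) = 0.35 m
v = √(2gh) = √(2·12.4·0.35) = 2.94618 m/s = 6.59 mph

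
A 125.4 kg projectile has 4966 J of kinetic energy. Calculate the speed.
v = √(2·KE/m) = √(2·4966/125.4) = 8.9 m/s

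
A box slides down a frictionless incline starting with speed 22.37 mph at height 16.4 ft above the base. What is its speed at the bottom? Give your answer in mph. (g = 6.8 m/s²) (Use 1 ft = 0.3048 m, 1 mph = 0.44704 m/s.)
Convert to SI: v₀ = 10.0003 m/s, h = 4.99872 m
½mv₀² + mgh = ½mv² ⇒ v = √(v₀² + 2gh) = √(10.0003² + 2·6.8·4.99872) = 12.961 m/s = 28.99 mph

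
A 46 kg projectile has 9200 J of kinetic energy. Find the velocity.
v = √(2·KE/m) = √(2·9200/46) = 20.0 m/s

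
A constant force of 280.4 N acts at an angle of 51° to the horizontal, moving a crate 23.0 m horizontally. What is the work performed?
W = F·d·cosθ = (280.4)(23.0)cos(51°) = 4059 J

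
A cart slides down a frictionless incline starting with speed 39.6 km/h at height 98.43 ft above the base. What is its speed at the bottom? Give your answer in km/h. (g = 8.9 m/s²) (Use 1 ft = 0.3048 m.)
Convert to SI: v₀ = 11.0 m/s, h = 30.0015 m
½mv₀² + mgh = ½mv² ⇒ v = √(v₀² + 2gh) = √(11.0² + 2·8.9·30.0015) = 25.5935 m/s = 92.14 km/h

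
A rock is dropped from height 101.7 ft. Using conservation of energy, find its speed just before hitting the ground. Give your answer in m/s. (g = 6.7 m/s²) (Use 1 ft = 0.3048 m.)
Convert to SI: h = 30.9982 m
mgh = ½mv² ⇒ v = √(2gh) = √(2·6.7·30.9982) = 20.38 m/s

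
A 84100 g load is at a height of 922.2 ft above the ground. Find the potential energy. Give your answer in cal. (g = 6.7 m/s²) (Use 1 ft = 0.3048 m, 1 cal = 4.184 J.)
Convert to SI: m = 84.1 kg, h = 281.087 m
PE = mgh = (84.1)(6.7)(281.087) = 158384 J = 37850 cal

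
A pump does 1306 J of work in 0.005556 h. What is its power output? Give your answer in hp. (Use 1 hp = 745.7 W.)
Convert to SI: W = 1306.0 J, t = 20.0016 s
P = W/t = 1306.0/20.0016 = 65.2948 W = 0.08756 hp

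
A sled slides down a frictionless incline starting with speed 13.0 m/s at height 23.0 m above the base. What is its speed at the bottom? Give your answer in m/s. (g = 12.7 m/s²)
½mv₀² + mgh = ½mv² ⇒ v = √(v₀² + 2gh) = √(13.0² + 2·12.7·23.0) = 27.44 m/s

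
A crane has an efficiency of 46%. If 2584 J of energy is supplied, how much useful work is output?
W_out = η·W_in = 0.46·2584 = 1188.64 J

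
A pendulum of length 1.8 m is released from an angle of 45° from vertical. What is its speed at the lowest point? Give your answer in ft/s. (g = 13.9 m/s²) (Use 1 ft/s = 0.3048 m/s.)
h = L(1 − cosθ) = 1.8(1 − cos45°) = 0.527208 m
v = √(2gh) = √(2·13.9·0.527208) = 3.82836 m/s = 12.56 ft/s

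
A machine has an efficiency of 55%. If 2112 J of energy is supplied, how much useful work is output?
W_out = η·W_in = 0.55·2112 = 1161.6 J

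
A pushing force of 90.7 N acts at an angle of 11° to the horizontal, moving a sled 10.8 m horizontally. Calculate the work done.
W = F·d·cosθ = (90.7)(10.8)cos(11°) = 961.6 J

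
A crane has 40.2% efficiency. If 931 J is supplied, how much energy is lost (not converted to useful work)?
W_lost = W_in(1 − η) = 931·(1 − 0.402) = 556.7 J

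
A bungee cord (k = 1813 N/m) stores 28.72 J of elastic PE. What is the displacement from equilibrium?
x = √(2·PE/k) = √(2·28.72/1813) = 0.178 m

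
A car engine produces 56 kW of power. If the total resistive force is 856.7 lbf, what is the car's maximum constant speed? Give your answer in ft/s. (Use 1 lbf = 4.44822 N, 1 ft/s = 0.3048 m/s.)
Convert to SI: F = 3810.79 N
P = Fv ⇒ v = P/F = 56000 W/3810.79 N = 14.6951 m/s = 48.21 ft/s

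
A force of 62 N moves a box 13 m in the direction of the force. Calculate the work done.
W = F·d = (62)(13) = 806.0 J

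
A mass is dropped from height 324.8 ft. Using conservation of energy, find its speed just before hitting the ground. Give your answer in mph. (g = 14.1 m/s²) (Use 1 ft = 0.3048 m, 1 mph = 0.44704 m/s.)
Convert to SI: h = 98.999 m
mgh = ½mv² ⇒ v = √(2gh) = √(2·14.1·98.999) = 52.8372 m/s = 118.2 mph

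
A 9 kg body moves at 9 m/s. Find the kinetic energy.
KE = ½mv² = ½(9)(9)² = 364.5 J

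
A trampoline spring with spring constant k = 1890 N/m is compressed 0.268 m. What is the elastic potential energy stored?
PE = ½kx² = ½(1890)(0.268)² = 67.87 J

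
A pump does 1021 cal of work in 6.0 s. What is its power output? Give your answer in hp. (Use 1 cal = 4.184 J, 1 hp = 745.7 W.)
Convert to SI: W = 4271.86 J, t = 6.0 s
P = W/t = 4271.86/6.0 = 711.977 W = 0.9548 hp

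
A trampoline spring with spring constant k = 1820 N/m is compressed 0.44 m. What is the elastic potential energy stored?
PE = ½kx² = ½(1820)(0.44)² = 176.2 J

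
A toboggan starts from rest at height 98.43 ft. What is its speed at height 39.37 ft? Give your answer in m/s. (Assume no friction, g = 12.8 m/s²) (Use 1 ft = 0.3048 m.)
Convert to SI: h₁−h₂ = 18.0015 m
mgh₁ = mgh₂ + ½mv² ⇒ v = √(2g(h₁−h₂)) = √(2·12.8·18.0015) = 21.47 m/s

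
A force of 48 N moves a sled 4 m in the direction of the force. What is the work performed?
W = F·d = (48)(4) = 192.0 J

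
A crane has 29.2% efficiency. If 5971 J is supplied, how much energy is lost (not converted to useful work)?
W_lost = W_in(1 − η) = 5971·(1 − 0.292) = 4227 J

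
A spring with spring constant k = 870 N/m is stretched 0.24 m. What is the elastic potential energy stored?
PE = ½kx² = ½(870)(0.24)² = 25.06 J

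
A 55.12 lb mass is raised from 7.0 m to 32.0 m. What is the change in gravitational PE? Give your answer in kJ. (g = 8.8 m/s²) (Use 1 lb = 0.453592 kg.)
Convert to SI: m = 25.002 kg, Δh = 25.0 m
ΔPE = mgΔh = (25.002)(8.8)(25.0) = 5500.44 J = 5.5 kJ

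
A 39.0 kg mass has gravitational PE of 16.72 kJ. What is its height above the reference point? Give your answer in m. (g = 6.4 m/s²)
Convert to SI: m = 39.0 kg, PE = 16720.0 J
h = PE/(mg) = 16720.0/(39.0·6.4) = 66.99 m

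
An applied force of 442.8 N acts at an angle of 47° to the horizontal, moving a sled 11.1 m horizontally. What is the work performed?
W = F·d·cosθ = (442.8)(11.1)cos(47°) = 3352 J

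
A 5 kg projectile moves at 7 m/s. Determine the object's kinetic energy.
KE = ½mv² = ½(5)(7)² = 122.5 J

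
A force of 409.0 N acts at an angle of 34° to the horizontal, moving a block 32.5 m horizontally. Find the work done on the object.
W = F·d·cosθ = (409.0)(32.5)cos(34°) = 11020 J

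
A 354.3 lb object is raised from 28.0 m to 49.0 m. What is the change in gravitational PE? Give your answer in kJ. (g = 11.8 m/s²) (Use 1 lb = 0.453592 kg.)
Convert to SI: m = 160.708 kg, Δh = 21.0 m
ΔPE = mgΔh = (160.708)(11.8)(21.0) = 39823.4 J = 39.82 kJ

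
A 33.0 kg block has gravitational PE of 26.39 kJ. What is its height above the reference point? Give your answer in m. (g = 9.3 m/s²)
Convert to SI: m = 33.0 kg, PE = 26390.0 J
h = PE/(mg) = 26390.0/(33.0·9.3) = 85.99 m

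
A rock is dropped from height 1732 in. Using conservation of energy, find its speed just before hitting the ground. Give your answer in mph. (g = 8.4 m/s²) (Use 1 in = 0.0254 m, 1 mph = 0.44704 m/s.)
Convert to SI: h = 43.9928 m
mgh = ½mv² ⇒ v = √(2gh) = √(2·8.4·43.9928) = 27.186 m/s = 60.81 mph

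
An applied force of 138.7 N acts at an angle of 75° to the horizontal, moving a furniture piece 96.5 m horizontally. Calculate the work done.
W = F·d·cosθ = (138.7)(96.5)cos(75°) = 3464 J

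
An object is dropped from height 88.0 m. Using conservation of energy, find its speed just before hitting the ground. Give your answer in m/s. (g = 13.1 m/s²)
mgh = ½mv² ⇒ v = √(2gh) = √(2·13.1·88.0) = 48.02 m/s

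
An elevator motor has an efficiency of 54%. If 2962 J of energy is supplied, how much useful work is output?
W_out = η·W_in = 0.54·2962 = 1599.48 J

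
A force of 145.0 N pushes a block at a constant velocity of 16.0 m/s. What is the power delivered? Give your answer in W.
P = Fv = (145.0)(16.0) = 2320 W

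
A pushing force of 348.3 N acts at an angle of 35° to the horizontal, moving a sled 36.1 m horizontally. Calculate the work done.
W = F·d·cosθ = (348.3)(36.1)cos(35°) = 10300 J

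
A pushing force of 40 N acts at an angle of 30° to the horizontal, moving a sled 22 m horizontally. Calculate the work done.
W = F·d·cosθ = (40)(22)cos(30°) = 762.1 J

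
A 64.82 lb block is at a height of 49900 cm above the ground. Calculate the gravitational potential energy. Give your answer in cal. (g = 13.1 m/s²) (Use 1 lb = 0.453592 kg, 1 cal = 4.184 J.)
Convert to SI: m = 29.4018 kg, h = 499.0 m
PE = mgh = (29.4018)(13.1)(499.0) = 192197 J = 45940 cal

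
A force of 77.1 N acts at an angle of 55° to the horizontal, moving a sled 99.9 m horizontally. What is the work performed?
W = F·d·cosθ = (77.1)(99.9)cos(55°) = 4418 J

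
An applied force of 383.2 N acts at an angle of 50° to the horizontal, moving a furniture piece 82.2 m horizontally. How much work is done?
W = F·d·cosθ = (383.2)(82.2)cos(50°) = 20250 J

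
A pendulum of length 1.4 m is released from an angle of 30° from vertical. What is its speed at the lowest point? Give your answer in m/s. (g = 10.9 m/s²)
h = L(1 − cosθ) = 1.4(1 − cos30°) = 0.187564 m
v = √(2gh) = √(2·10.9·0.187564) = 2.022 m/s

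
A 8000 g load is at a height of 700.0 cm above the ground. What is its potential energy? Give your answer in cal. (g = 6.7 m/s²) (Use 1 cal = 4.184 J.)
Convert to SI: m = 8.0 kg, h = 7.0 m
PE = mgh = (8.0)(6.7)(7.0) = 375.2 J = 89.67 cal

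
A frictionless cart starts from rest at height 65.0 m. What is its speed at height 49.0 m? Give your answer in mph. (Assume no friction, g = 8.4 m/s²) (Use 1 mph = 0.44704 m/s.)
mgh₁ = mgh₂ + ½mv² ⇒ v = √(2g(h₁−h₂)) = √(2·8.4·16.0) = 16.3951 m/s = 36.67 mph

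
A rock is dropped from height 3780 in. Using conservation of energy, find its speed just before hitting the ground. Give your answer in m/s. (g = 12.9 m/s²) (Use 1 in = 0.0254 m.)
Convert to SI: h = 96.012 m
mgh = ½mv² ⇒ v = √(2gh) = √(2·12.9·96.012) = 49.77 m/s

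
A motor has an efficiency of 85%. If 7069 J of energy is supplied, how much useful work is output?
W_out = η·W_in = 0.85·7069 = 6008.65 J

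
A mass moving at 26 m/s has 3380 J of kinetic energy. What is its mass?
m = 2·KE/v² = 2·3380/(26)² = 10.0 kg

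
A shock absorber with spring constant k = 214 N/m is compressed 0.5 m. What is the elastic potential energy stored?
PE = ½kx² = ½(214)(0.5)² = 26.75 J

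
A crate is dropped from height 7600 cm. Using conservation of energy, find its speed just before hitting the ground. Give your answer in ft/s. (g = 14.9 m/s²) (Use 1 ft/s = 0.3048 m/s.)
Convert to SI: h = 76.0 m
mgh = ½mv² ⇒ v = √(2gh) = √(2·14.9·76.0) = 47.5899 m/s = 156.1 ft/s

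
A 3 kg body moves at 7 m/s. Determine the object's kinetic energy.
KE = ½mv² = ½(3)(7)² = 73.5 J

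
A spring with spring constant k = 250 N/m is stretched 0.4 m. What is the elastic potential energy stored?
PE = ½kx² = ½(250)(0.4)² = 20.0 J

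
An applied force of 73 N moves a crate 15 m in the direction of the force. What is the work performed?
W = F·d = (73)(15) = 1095 J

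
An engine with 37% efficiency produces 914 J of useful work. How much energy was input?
W_in = W_out/η = 914/0.37 = 2470 J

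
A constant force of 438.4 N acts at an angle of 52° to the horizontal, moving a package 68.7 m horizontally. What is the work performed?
W = F·d·cosθ = (438.4)(68.7)cos(52°) = 18540 J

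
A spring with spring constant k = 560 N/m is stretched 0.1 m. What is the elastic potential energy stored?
PE = ½kx² = ½(560)(0.1)² = 2.8 J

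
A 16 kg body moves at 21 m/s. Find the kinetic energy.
KE = ½mv² = ½(16)(21)² = 3528.0 J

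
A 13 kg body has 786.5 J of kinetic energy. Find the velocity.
v = √(2·KE/m) = √(2·786.5/13) = 11.0 m/s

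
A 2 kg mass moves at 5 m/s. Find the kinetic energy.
KE = ½mv² = ½(2)(5)² = 25.0 J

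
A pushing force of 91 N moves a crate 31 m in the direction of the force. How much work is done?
W = F·d = (91)(31) = 2821 J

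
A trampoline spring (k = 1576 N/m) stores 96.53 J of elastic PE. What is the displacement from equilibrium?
x = √(2·PE/k) = √(2·96.53/1576) = 0.35 m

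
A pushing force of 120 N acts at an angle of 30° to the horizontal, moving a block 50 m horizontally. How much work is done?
W = F·d·cosθ = (120)(50)cos(30°) = 5196 J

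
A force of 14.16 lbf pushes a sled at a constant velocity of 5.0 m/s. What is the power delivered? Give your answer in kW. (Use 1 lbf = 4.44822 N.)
Convert to SI: F = 62.9868 N, v = 5.0 m/s
P = Fv = (62.9868)(5.0) = 314.934 W = 0.3149 kW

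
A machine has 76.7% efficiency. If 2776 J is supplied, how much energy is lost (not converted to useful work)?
W_lost = W_in(1 − η) = 2776·(1 − 0.767) = 646.8 J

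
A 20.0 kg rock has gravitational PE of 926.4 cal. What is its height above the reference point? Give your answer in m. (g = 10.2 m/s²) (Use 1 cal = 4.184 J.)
Convert to SI: m = 20.0 kg, PE = 3876.06 J
h = PE/(mg) = 3876.06/(20.0·10.2) = 19.0 m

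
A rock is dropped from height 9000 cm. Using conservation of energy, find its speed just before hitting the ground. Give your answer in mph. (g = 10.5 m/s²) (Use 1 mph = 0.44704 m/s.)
Convert to SI: h = 90.0 m
mgh = ½mv² ⇒ v = √(2gh) = √(2·10.5·90.0) = 43.4741 m/s = 97.25 mph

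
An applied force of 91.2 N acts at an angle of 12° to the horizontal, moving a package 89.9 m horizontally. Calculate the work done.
W = F·d·cosθ = (91.2)(89.9)cos(12°) = 8020 J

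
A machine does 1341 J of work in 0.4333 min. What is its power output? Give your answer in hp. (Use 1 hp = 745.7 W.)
Convert to SI: W = 1341.0 J, t = 25.998 s
P = W/t = 1341.0/25.998 = 51.5809 W = 0.06917 hp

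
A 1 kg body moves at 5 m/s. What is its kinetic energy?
KE = ½mv² = ½(1)(5)² = 12.5 J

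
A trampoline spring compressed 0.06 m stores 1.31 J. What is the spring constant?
k = 2·PE/x² = 2·1.31/(0.06)² = 727.8 N/m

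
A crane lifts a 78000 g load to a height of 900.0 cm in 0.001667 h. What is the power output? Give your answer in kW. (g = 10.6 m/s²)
Convert to SI: m = 78.0 kg, h = 9.0 m, t = 6.0012 s
P = mgh/t = (78.0)(10.6)(9.0)/6.0012 = 1239.95 W = 1.24 kW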